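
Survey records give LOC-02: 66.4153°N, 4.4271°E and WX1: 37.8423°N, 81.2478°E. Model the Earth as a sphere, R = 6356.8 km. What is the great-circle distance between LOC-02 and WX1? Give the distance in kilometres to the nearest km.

5618 km

Δφ = -28.5730°,  Δλ = 76.8207°
a = sin²(Δφ/2) + cos φ₁ cos φ₂ sin²(Δλ/2) = 0.182858
c = 2·arcsin(√a) = 0.883714 rad = 50.6331°
d = R·c = 6356.8 × 0.883714 = 5617.6 km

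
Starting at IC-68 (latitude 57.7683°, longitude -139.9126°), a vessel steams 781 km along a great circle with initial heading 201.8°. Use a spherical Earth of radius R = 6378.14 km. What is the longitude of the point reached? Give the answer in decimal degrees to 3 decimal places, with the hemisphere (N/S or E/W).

144.062°W

δ = d/R = 781/6378.14 = 0.122449 rad
φ₂ = arcsin(sin φ₁ cos δ + cos φ₁ sin δ cos θ)
   = arcsin(0.84590·0.99251 + 0.53334·0.12214·-0.92849) = 51.17629°
λ₂ = λ₁ + atan2(sin θ sin δ cos φ₁, cos δ − sin φ₁ sin φ₂) = -144.06177°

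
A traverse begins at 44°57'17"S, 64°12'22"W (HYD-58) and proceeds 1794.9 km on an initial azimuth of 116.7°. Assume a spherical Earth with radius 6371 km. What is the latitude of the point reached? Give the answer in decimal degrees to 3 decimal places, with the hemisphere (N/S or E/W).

50.094°S

HYD-58: φ = -44.95472°, λ = -64.20611°
δ = d/R = 1794.9/6371 = 0.281730 rad
φ₂ = arcsin(sin φ₁ cos δ + cos φ₁ sin δ cos θ)
   = arcsin(-0.70655·0.96058 + 0.70767·0.27802·-0.44932) = -50.09359°
λ₂ = λ₁ + atan2(sin θ sin δ cos φ₁, cos δ − sin φ₁ sin φ₂) = -41.42859°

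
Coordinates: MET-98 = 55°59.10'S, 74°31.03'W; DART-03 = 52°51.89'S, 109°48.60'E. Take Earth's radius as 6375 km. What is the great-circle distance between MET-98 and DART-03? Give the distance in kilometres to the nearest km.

MET-98: φ = -55.98500°, λ = -74.51717°
DART-03: φ = -52.86483°, λ = +109.81000°
Δφ = 3.1202°,  Δλ = -175.6728°
a = sin²(Δφ/2) + cos φ₁ cos φ₂ sin²(Δλ/2) = 0.337974
c = 2·arcsin(√a) = 1.240787 rad = 71.0919°
d = R·c = 6375 × 1.240787 = 7910.0 km

7910 km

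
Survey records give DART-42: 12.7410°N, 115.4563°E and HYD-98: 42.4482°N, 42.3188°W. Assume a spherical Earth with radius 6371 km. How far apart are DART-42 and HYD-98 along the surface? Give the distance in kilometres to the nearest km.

13472 km

Δφ = 29.7072°,  Δλ = -157.7751°
a = sin²(Δφ/2) + cos φ₁ cos φ₂ sin²(Δλ/2) = 0.758699
c = 2·arcsin(√a) = 2.114604 rad = 121.1579°
d = R·c = 6371 × 2.114604 = 13472.1 km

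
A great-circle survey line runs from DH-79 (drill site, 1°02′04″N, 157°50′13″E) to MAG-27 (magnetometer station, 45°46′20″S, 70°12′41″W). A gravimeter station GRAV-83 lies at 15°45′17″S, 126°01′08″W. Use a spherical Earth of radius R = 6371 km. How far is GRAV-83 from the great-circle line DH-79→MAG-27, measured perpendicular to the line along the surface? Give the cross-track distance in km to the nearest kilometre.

4027 km

DH-79: φ = +1.03444°, λ = +157.83694°
MAG-27: φ = -45.77222°, λ = -70.21139°
GRAV-83: φ = -15.75472°, λ = -126.01889°
δ₁₃ = central angle DH-79→GRAV-83 = 1.343295 rad  (haversine)
θ₁₃ = bearing DH-79→GRAV-83 = 106.435°,  θ₁₂ = bearing DH-79→MAG-27 = 143.771°
dₓₜ = R·arcsin(sin δ₁₃ · sin(θ₁₃ − θ₁₂)) = 6371·arcsin(0.97423·sin(-37.337°)) = -4027.327 km
|dₓₜ| = 4027.327 km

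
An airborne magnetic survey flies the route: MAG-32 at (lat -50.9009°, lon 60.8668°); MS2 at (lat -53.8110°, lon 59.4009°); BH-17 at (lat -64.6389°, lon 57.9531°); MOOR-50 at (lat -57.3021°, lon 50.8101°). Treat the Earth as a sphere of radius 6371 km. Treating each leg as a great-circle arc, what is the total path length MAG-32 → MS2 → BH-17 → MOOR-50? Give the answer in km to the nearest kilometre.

MAG-32→MS2: c = 0.053137 rad, d = 338.54 km
MS2→BH-17: c = 0.189412 rad, d = 1206.74 km
BH-17→MOOR-50: c = 0.141420 rad, d = 900.99 km
Total = 338.54 + 1206.74 + 900.99 = 2446.27 km

2446 km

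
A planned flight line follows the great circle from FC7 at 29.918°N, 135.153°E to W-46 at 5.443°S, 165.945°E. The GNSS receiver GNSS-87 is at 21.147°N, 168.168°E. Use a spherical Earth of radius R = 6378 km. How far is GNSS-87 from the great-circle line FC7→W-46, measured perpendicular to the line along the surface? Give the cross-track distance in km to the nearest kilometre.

1972 km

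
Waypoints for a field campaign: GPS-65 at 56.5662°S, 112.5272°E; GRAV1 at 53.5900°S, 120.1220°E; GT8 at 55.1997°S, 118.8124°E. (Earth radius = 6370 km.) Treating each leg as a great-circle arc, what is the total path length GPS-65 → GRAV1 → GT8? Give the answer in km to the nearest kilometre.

GPS-65→GRAV1: c = 0.091877 rad, d = 585.26 km
GRAV1→GT8: c = 0.031085 rad, d = 198.01 km
Total = 585.26 + 198.01 = 783.27 km

783 km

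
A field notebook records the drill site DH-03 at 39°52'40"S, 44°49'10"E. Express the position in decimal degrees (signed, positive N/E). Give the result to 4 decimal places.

lat: 39.8778° S → -39.8778°
lon: 44.8194° E → +44.8194°

-39.8778°, +44.8194°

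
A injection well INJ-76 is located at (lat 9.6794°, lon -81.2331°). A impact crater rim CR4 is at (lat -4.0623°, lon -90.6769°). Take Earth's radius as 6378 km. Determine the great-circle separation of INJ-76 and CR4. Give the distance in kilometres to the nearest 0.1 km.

1853.9 km

Δφ = -13.7417°,  Δλ = -9.4438°
a = sin²(Δφ/2) + cos φ₁ cos φ₂ sin²(Δλ/2) = 0.020975
c = 2·arcsin(√a) = 0.290677 rad = 16.6546°
d = R·c = 6378 × 0.290677 = 1853.9 km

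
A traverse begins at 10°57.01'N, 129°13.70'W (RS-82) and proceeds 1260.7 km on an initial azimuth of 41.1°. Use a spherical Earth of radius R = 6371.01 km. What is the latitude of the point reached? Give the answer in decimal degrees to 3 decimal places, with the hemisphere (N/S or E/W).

19.372°N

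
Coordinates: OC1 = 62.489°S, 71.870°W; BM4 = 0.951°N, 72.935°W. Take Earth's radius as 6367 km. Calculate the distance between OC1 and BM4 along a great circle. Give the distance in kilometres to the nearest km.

7050 km

Δφ = 63.4400°,  Δλ = -1.0650°
a = sin²(Δφ/2) + cos φ₁ cos φ₂ sin²(Δλ/2) = 0.276473
c = 2·arcsin(√a) = 1.107326 rad = 63.4451°
d = R·c = 6367 × 1.107326 = 7050.3 km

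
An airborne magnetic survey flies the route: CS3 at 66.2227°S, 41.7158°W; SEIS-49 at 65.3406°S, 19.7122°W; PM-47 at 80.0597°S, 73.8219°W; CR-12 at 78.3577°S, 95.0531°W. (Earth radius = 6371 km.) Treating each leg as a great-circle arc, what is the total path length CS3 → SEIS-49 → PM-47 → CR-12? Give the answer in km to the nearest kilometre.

CS3→SEIS-49: c = 0.157461 rad, d = 1003.18 km
SEIS-49→PM-47: c = 0.355757 rad, d = 2266.53 km
PM-47→CR-12: c = 0.074925 rad, d = 477.35 km
Total = 1003.18 + 2266.53 + 477.35 = 3747.06 km

3747 km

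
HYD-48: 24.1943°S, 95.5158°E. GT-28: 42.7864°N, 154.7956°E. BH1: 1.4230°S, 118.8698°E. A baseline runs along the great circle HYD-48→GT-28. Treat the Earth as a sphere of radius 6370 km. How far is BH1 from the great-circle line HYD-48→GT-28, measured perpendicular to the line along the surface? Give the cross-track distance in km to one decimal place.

533.0 km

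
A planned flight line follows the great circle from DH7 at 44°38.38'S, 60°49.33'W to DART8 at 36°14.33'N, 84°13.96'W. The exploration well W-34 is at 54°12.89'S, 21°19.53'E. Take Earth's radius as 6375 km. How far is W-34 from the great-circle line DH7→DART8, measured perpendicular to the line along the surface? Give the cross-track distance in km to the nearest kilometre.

DH7: φ = -44.63967°, λ = -60.82217°
DART8: φ = +36.23883°, λ = -84.23267°
W-34: φ = -54.21483°, λ = +21.32550°
δ₁₃ = central angle DH7→W-34 = 0.893304 rad  (haversine)
θ₁₃ = bearing DH7→W-34 = 131.973°,  θ₁₂ = bearing DH7→DART8 = 341.188°
dₓₜ = R·arcsin(sin δ₁₃ · sin(θ₁₃ − θ₁₂)) = 6375·arcsin(0.77915·sin(-209.215°)) = 2486.975 km
|dₓₜ| = 2486.975 km

2487 km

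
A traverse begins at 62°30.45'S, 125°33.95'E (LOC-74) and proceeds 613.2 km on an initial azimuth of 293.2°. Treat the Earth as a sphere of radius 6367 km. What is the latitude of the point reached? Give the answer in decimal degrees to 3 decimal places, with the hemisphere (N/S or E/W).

59.937°S

LOC-74: φ = -62.50750°, λ = +125.56583°
δ = d/R = 613.2/6367 = 0.096309 rad
φ₂ = arcsin(sin φ₁ cos δ + cos φ₁ sin δ cos θ)
   = arcsin(-0.88707·0.99537 + 0.46163·0.09616·0.39394) = -59.93677°
λ₂ = λ₁ + atan2(sin θ sin δ cos φ₁, cos δ − sin φ₁ sin φ₂) = 115.40386°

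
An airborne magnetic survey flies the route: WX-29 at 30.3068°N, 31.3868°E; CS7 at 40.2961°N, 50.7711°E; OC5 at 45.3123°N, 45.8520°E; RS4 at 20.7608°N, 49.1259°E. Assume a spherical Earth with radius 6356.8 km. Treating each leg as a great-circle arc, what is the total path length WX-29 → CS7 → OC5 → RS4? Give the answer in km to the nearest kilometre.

5494 km

WX-29→CS7: c = 0.325429 rad, d = 2068.69 km
CS7→OC5: c = 0.107807 rad, d = 685.31 km
OC5→RS4: c = 0.431080 rad, d = 2740.29 km
Total = 2068.69 + 685.31 + 2740.29 = 5494.29 km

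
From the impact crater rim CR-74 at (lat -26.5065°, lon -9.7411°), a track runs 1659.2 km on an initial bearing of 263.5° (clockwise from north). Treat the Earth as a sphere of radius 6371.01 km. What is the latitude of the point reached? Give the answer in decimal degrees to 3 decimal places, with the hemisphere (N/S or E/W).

27.215°S

δ = d/R = 1659.2/6371.01 = 0.260430 rad
φ₂ = arcsin(sin φ₁ cos δ + cos φ₁ sin δ cos θ)
   = arcsin(-0.44630·0.96628 + 0.89488·0.25750·-0.11320) = -27.21528°
λ₂ = λ₁ + atan2(sin θ sin δ cos φ₁, cos δ − sin φ₁ sin φ₂) = -26.46077°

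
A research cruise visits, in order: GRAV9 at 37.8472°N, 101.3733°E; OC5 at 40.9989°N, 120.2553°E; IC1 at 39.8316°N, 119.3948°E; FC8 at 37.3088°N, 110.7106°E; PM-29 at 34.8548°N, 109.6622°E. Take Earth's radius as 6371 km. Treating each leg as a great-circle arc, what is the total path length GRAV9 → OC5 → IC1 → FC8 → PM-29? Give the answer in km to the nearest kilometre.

GRAV9→OC5: c = 0.259896 rad, d = 1655.80 km
OC5→IC1: c = 0.023362 rad, d = 148.84 km
IC1→FC8: c = 0.126351 rad, d = 804.98 km
FC8→PM-29: c = 0.045310 rad, d = 288.67 km
Total = 1655.80 + 148.84 + 804.98 + 288.67 = 2898.29 km

2898 km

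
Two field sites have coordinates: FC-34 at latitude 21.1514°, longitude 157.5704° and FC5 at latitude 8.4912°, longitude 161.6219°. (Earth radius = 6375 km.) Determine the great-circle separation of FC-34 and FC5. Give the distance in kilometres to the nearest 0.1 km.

Δφ = -12.6602°,  Δλ = 4.0515°
a = sin²(Δφ/2) + cos φ₁ cos φ₂ sin²(Δλ/2) = 0.013309
c = 2·arcsin(√a) = 0.231245 rad = 13.2493°
d = R·c = 6375 × 0.231245 = 1474.2 km

1474.2 km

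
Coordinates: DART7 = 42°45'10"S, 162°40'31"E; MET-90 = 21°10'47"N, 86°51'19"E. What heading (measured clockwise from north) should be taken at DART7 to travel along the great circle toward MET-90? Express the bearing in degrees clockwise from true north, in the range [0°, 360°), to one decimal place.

DART7: φ = -42.75278°, λ = +162.67528°
MET-90: φ = +21.17972°, λ = +86.85528°
Δλ = -75.8200°
y = sin Δλ · cos φ₂ = -0.904041
x = cos φ₁ sin φ₂ − sin φ₁ cos φ₂ cos Δλ = 0.420356
θ = atan2(y, x) = -65.0628° → 294.9372° (mod 360°)

294.9°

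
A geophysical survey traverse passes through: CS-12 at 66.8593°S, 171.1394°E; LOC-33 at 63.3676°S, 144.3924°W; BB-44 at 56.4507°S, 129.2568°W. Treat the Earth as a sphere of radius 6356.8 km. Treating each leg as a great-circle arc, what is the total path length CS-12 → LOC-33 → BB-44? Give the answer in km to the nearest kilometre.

3199 km

CS-12→LOC-33: c = 0.324854 rad, d = 2065.03 km
LOC-33→BB-44: c = 0.178405 rad, d = 1134.08 km
Total = 2065.03 + 1134.08 = 3199.12 km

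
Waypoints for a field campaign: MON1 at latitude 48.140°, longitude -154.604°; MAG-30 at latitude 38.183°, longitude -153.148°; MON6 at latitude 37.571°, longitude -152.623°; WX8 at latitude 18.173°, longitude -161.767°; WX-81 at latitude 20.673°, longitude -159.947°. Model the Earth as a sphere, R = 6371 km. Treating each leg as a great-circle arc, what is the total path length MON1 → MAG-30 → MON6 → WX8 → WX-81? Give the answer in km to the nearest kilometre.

3866 km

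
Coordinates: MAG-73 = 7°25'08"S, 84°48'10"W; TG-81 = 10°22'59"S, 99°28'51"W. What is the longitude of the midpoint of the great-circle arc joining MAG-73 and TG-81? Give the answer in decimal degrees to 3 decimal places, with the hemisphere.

MAG-73: φ = -7.41889°, λ = -84.80278°
TG-81: φ = -10.38306°, λ = -99.48083°
Bx = cos φ₂ cos Δλ = 0.951524,  By = cos φ₂ sin Δλ = -0.249238
φₘ = atan2(sin φ₁ + sin φ₂, √((cos φ₁ + Bx)² + By²)) = -8.97330°
λₘ = λ₁ + atan2(By, cos φ₁ + Bx) = -92.11190°

92.112°W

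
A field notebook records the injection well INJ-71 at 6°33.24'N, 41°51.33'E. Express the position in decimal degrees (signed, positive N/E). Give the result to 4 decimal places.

+6.5540°, +41.8555°

lat: 6.5540° N → +6.5540°
lon: 41.8555° E → +41.8555°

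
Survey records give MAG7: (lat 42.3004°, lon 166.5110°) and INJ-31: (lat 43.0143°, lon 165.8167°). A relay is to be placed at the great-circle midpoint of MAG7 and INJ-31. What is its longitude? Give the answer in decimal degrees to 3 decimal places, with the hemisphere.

166.166°E

Bx = cos φ₂ cos Δλ = 0.731130,  By = cos φ₂ sin Δλ = -0.008860
φₘ = atan2(sin φ₁ + sin φ₂, √((cos φ₁ + Bx)² + By²)) = 42.65787°
λₘ = λ₁ + atan2(By, cos φ₁ + Bx) = 166.16584°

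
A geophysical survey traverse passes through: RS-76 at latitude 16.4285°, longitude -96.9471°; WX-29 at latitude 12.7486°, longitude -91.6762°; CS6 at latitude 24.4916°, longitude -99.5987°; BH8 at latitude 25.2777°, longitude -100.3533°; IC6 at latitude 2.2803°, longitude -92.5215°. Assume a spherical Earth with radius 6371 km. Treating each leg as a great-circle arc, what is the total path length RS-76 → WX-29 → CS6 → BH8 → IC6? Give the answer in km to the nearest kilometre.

5055 km

RS-76→WX-29: c = 0.109761 rad, d = 699.29 km
WX-29→CS6: c = 0.243091 rad, d = 1548.73 km
CS6→BH8: c = 0.018193 rad, d = 115.91 km
BH8→IC6: c = 0.422432 rad, d = 2691.31 km
Total = 699.29 + 1548.73 + 115.91 + 2691.31 = 5055.24 km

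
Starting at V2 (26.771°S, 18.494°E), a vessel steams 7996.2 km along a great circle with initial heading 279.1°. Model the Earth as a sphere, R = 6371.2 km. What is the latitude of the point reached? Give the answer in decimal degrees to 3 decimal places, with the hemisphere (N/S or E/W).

δ = d/R = 7996.2/6371.2 = 1.255054 rad
φ₂ = arcsin(sin φ₁ cos δ + cos φ₁ sin δ cos θ)
   = arcsin(-0.45043·0.31052 + 0.89281·0.95057·0.15816) = -0.32325°
λ₂ = λ₁ + atan2(sin θ sin δ cos φ₁, cos δ − sin φ₁ sin φ₂) = -51.32659°

0.323°S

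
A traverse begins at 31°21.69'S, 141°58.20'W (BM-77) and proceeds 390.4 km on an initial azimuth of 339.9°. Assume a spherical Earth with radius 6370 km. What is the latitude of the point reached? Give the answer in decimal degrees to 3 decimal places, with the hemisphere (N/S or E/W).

28.057°S

BM-77: φ = -31.36150°, λ = -141.97000°
δ = d/R = 390.4/6370 = 0.061287 rad
φ₂ = arcsin(sin φ₁ cos δ + cos φ₁ sin δ cos θ)
   = arcsin(-0.52044·0.99812 + 0.85390·0.06125·0.93909) = -28.05661°
λ₂ = λ₁ + atan2(sin θ sin δ cos φ₁, cos δ − sin φ₁ sin φ₂) = -143.33674°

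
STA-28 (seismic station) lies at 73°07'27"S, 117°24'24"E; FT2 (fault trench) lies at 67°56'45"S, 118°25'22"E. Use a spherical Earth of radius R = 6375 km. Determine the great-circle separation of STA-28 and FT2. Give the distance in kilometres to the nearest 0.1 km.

STA-28: φ = -73.12417°, λ = +117.40667°
FT2: φ = -67.94583°, λ = +118.42278°
Δφ = 5.1783°,  Δλ = 1.0161°
a = sin²(Δφ/2) + cos φ₁ cos φ₂ sin²(Δλ/2) = 0.002049
c = 2·arcsin(√a) = 0.090569 rad = 5.1892°
d = R·c = 6375 × 0.090569 = 577.4 km

577.4 km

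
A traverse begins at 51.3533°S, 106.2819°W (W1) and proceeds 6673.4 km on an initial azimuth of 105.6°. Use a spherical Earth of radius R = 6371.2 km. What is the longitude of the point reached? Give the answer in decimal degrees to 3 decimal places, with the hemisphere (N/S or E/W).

δ = d/R = 6673.4/6371.2 = 1.047432 rad
φ₂ = arcsin(sin φ₁ cos δ + cos φ₁ sin δ cos θ)
   = arcsin(-0.78101·0.49980 + 0.62452·0.86614·-0.26892) = -32.39895°
λ₂ = λ₁ + atan2(sin θ sin δ cos φ₁, cos δ − sin φ₁ sin φ₂) = -25.15360°

25.154°W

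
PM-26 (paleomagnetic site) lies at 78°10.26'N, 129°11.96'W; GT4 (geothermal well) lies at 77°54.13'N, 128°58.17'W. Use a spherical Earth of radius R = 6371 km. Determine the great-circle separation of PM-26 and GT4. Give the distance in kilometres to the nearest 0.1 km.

PM-26: φ = +78.17100°, λ = -129.19933°
GT4: φ = +77.90217°, λ = -128.96950°
Δφ = -0.2688°,  Δλ = 0.2298°
a = sin²(Δφ/2) + cos φ₁ cos φ₂ sin²(Δλ/2) = 0.000006
c = 2·arcsin(√a) = 0.004765 rad = 0.2730°
d = R·c = 6371 × 0.004765 = 30.4 km

30.4 km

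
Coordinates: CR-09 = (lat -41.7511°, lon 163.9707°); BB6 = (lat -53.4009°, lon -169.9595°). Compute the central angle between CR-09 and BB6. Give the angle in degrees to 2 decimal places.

20.91°

Δφ = -11.6498°,  Δλ = 26.0698°
a = sin²(Δφ/2) + cos φ₁ cos φ₂ sin²(Δλ/2) = 0.032927
c = 2·arcsin(√a) = 0.364938 rad = 20.9094°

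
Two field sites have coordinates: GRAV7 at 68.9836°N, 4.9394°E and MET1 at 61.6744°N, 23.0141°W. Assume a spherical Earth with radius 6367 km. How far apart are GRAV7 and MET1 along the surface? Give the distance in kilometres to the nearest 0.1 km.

1509.7 km

Δφ = -7.3092°,  Δλ = -27.9535°
a = sin²(Δφ/2) + cos φ₁ cos φ₂ sin²(Δλ/2) = 0.013990
c = 2·arcsin(√a) = 0.237112 rad = 13.5855°
d = R·c = 6367 × 0.237112 = 1509.7 km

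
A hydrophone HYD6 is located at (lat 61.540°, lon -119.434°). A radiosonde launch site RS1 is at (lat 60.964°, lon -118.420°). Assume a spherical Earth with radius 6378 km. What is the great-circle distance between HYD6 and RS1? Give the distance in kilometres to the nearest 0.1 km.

Δφ = -0.5760°,  Δλ = 1.0140°
a = sin²(Δφ/2) + cos φ₁ cos φ₂ sin²(Δλ/2) = 0.000043
c = 2·arcsin(√a) = 0.013172 rad = 0.7547°
d = R·c = 6378 × 0.013172 = 84.0 km

84.0 km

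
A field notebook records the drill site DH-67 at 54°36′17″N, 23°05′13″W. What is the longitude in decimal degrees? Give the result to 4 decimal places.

23° + 5′/60 + 13″/3600 = 23 + 0.08333 + 0.00361 = 23.0869°

23.0869°W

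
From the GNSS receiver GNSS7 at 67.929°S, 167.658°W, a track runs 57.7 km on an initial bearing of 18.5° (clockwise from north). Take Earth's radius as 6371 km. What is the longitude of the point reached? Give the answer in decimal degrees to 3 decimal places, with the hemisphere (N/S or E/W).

167.229°W

δ = d/R = 57.7/6371 = 0.009057 rad
φ₂ = arcsin(sin φ₁ cos δ + cos φ₁ sin δ cos θ)
   = arcsin(-0.92672·0.99996 + 0.37576·0.00906·0.94832) = -67.43634°
λ₂ = λ₁ + atan2(sin θ sin δ cos φ₁, cos δ − sin φ₁ sin φ₂) = -167.22890°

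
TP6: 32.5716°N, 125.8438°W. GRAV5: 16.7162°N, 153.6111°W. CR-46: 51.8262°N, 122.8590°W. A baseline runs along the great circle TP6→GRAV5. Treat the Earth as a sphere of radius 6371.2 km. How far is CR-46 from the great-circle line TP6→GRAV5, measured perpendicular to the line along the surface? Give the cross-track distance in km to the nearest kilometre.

δ₁₃ = central angle TP6→CR-46 = 0.338192 rad  (haversine)
θ₁₃ = bearing TP6→CR-46 = 5.566°,  θ₁₂ = bearing TP6→GRAV5 = 244.394°
dₓₜ = R·arcsin(sin δ₁₃ · sin(θ₁₃ − θ₁₂)) = 6371.2·arcsin(0.33178·sin(-238.828°)) = 1833.860 km
|dₓₜ| = 1833.860 km

1834 km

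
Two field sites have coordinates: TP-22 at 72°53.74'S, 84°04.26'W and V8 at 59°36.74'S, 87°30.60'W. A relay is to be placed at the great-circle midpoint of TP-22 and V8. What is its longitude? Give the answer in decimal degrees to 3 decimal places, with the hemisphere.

TP-22: φ = -72.89567°, λ = -84.07100°
V8: φ = -59.61233°, λ = -87.51000°
Bx = cos φ₂ cos Δλ = 0.504937,  By = cos φ₂ sin Δλ = -0.030344
φₘ = atan2(sin φ₁ + sin φ₂, √((cos φ₁ + Bx)² + By²)) = -66.26284°
λₘ = λ₁ + atan2(By, cos φ₁ + Bx) = -86.24575°

86.246°W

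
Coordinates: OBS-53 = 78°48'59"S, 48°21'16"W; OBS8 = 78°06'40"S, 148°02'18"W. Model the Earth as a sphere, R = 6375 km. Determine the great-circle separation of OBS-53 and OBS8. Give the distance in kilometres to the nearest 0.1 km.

1957.1 km

OBS-53: φ = -78.81639°, λ = -48.35444°
OBS8: φ = -78.11111°, λ = -148.03833°
Δφ = 0.7053°,  Δλ = -99.6839°
a = sin²(Δφ/2) + cos φ₁ cos φ₂ sin²(Δλ/2) = 0.023377
c = 2·arcsin(√a) = 0.306996 rad = 17.5896°
d = R·c = 6375 × 0.306996 = 1957.1 km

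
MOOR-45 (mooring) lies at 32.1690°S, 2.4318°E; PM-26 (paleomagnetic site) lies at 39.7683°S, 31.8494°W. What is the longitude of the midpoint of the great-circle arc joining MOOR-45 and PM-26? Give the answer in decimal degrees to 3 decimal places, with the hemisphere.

Bx = cos φ₂ cos Δλ = 0.635112,  By = cos φ₂ sin Δλ = -0.432939
φₘ = atan2(sin φ₁ + sin φ₂, √((cos φ₁ + Bx)² + By²)) = -37.21136°
λₘ = λ₁ + atan2(By, cos φ₁ + Bx) = -13.85718°

13.857°W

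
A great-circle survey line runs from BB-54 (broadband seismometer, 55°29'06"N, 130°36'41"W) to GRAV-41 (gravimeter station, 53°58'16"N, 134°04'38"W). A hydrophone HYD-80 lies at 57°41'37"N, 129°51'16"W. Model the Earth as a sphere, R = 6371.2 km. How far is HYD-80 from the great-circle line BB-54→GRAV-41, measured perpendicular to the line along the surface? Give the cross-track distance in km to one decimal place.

173.4 km

BB-54: φ = +55.48500°, λ = -130.61139°
GRAV-41: φ = +53.97111°, λ = -134.07722°
HYD-80: φ = +57.69361°, λ = -129.85444°
δ₁₃ = central angle BB-54→HYD-80 = 0.039227 rad  (haversine)
θ₁₃ = bearing BB-54→HYD-80 = 10.372°,  θ₁₂ = bearing BB-54→GRAV-41 = 234.319°
dₓₜ = R·arcsin(sin δ₁₃ · sin(θ₁₃ − θ₁₂)) = 6371.2·arcsin(0.03922·sin(-223.948°)) = 173.425 km
|dₓₜ| = 173.425 km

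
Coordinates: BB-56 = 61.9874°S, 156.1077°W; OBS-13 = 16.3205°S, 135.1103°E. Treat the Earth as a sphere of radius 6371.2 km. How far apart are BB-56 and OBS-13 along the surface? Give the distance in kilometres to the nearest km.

7308 km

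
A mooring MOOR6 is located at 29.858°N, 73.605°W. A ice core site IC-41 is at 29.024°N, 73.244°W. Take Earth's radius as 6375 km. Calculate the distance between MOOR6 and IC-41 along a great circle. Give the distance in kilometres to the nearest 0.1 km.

Δφ = -0.8340°,  Δλ = 0.3610°
a = sin²(Δφ/2) + cos φ₁ cos φ₂ sin²(Δλ/2) = 0.000060
c = 2·arcsin(√a) = 0.015556 rad = 0.8913°
d = R·c = 6375 × 0.015556 = 99.2 km

99.2 km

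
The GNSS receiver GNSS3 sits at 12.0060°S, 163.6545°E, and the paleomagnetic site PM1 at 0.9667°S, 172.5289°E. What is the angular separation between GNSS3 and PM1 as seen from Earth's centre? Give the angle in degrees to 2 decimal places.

14.12°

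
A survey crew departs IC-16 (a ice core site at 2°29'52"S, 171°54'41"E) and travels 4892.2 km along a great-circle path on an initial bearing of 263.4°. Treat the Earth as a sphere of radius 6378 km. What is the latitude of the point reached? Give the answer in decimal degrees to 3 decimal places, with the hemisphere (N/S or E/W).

6.377°S

IC-16: φ = -2.49778°, λ = +171.91139°
δ = d/R = 4892.2/6378 = 0.767043 rad
φ₂ = arcsin(sin φ₁ cos δ + cos φ₁ sin δ cos θ)
   = arcsin(-0.04358·0.71997 + 0.99905·0.69401·-0.11494) = -6.37690°
λ₂ = λ₁ + atan2(sin θ sin δ cos φ₁, cos δ − sin φ₁ sin φ₂) = 127.98751°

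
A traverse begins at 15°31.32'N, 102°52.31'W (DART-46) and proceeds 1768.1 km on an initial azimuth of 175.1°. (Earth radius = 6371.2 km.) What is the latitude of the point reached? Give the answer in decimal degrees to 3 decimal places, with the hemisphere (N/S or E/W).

0.323°S

DART-46: φ = +15.52200°, λ = -102.87183°
δ = d/R = 1768.1/6371.2 = 0.277514 rad
φ₂ = arcsin(sin φ₁ cos δ + cos φ₁ sin δ cos θ)
   = arcsin(0.26761·0.96174 + 0.96353·0.27397·-0.99635) = -0.32313°
λ₂ = λ₁ + atan2(sin θ sin δ cos φ₁, cos δ − sin φ₁ sin φ₂) = -101.53089°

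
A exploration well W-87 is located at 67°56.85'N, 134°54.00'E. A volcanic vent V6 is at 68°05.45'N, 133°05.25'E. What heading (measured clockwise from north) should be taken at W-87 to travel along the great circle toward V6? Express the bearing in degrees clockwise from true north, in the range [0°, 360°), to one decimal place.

W-87: φ = +67.94750°, λ = +134.90000°
V6: φ = +68.09083°, λ = +133.08750°
Δλ = -1.8125°
y = sin Δλ · cos φ₂ = -0.011802
x = cos φ₁ sin φ₂ − sin φ₁ cos φ₂ cos Δλ = 0.002675
θ = atan2(y, x) = -77.2307° → 282.7693° (mod 360°)

282.8°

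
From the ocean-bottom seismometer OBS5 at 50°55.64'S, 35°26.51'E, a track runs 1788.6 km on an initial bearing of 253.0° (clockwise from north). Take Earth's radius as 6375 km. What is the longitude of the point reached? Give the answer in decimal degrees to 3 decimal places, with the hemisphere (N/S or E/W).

OBS5: φ = -50.92733°, λ = +35.44183°
δ = d/R = 1788.6/6375 = 0.280565 rad
φ₂ = arcsin(sin φ₁ cos δ + cos φ₁ sin δ cos θ)
   = arcsin(-0.77635·0.96090 + 0.63031·0.27690·-0.29237) = -52.84639°
λ₂ = λ₁ + atan2(sin θ sin δ cos φ₁, cos δ − sin φ₁ sin φ₂) = 9.43727°

9.437°E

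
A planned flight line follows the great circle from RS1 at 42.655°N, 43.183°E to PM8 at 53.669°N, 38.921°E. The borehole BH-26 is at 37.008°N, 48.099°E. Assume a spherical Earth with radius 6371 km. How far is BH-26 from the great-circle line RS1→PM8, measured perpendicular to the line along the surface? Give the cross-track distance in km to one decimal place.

δ₁₃ = central angle RS1→BH-26 = 0.118504 rad  (haversine)
θ₁₃ = bearing RS1→BH-26 = 144.632°,  θ₁₂ = bearing RS1→PM8 = 347.095°
dₓₜ = R·arcsin(sin δ₁₃ · sin(θ₁₃ − θ₁₂)) = 6371·arcsin(0.11823·sin(-202.462°)) = 287.884 km
|dₓₜ| = 287.884 km

287.9 km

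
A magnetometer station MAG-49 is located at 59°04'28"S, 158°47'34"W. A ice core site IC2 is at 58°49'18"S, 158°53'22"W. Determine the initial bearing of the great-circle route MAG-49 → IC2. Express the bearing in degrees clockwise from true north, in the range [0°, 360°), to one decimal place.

MAG-49: φ = -59.07444°, λ = -158.79278°
IC2: φ = -58.82167°, λ = -158.88944°
Δλ = -0.0967°
y = sin Δλ · cos φ₂ = -0.000873
x = cos φ₁ sin φ₂ − sin φ₁ cos φ₂ cos Δλ = 0.004411
θ = atan2(y, x) = -11.2001° → 348.7999° (mod 360°)

348.8°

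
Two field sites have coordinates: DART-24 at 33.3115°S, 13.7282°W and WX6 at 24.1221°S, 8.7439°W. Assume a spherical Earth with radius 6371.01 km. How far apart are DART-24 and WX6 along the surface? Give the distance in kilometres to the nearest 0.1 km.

1131.1 km

Δφ = 9.1894°,  Δλ = 4.9843°
a = sin²(Δφ/2) + cos φ₁ cos φ₂ sin²(Δλ/2) = 0.007859
c = 2·arcsin(√a) = 0.177537 rad = 10.1721°
d = R·c = 6371.01 × 0.177537 = 1131.1 km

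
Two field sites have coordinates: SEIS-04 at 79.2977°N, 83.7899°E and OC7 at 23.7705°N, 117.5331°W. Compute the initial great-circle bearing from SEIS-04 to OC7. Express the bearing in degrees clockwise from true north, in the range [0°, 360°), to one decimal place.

Δλ = 158.6770°
y = sin Δλ · cos φ₂ = 0.332778
x = cos φ₁ sin φ₂ − sin φ₁ cos φ₂ cos Δλ = 0.912544
θ = atan2(y, x) = 20.0354° → 20.0354° (mod 360°)

20.0°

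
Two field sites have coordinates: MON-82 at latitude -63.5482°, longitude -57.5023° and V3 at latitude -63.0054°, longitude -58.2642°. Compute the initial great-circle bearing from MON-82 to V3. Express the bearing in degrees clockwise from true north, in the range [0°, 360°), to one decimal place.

327.4°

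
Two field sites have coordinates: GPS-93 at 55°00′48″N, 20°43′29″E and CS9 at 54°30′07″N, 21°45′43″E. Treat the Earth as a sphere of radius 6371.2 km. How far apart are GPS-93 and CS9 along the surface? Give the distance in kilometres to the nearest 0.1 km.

87.5 km

GPS-93: φ = +55.01333°, λ = +20.72472°
CS9: φ = +54.50194°, λ = +21.76194°
Δφ = -0.5114°,  Δλ = 1.0372°
a = sin²(Δφ/2) + cos φ₁ cos φ₂ sin²(Δλ/2) = 0.000047
c = 2·arcsin(√a) = 0.013740 rad = 0.7872°
d = R·c = 6371.2 × 0.013740 = 87.5 km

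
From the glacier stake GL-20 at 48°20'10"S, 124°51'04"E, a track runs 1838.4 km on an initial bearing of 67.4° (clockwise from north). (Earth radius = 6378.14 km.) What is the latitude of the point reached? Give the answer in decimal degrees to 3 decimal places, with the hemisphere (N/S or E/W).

40.062°S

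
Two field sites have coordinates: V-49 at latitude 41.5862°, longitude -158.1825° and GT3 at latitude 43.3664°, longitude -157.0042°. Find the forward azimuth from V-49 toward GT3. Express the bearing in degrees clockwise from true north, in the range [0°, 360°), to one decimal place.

Δλ = 1.1783°
y = sin Δλ · cos φ₂ = 0.014949
x = cos φ₁ sin φ₂ − sin φ₁ cos φ₂ cos Δλ = 0.031167
θ = atan2(y, x) = 25.6246° → 25.6246° (mod 360°)

25.6°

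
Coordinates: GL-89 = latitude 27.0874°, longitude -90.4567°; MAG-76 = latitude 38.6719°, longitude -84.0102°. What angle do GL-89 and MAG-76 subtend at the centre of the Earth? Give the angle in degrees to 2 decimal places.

12.78°

Δφ = 11.5845°,  Δλ = 6.4465°
a = sin²(Δφ/2) + cos φ₁ cos φ₂ sin²(Δλ/2) = 0.012383
c = 2·arcsin(√a) = 0.223017 rad = 12.7779°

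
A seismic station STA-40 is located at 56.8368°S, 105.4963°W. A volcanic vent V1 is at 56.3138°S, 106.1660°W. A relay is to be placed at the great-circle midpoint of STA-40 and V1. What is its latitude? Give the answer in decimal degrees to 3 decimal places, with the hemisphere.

56.576°S

Bx = cos φ₂ cos Δλ = 0.554606,  By = cos φ₂ sin Δλ = -0.006483
φₘ = atan2(sin φ₁ + sin φ₂, √((cos φ₁ + Bx)² + By²)) = -56.57575°
λₘ = λ₁ + atan2(By, cos φ₁ + Bx) = -105.83347°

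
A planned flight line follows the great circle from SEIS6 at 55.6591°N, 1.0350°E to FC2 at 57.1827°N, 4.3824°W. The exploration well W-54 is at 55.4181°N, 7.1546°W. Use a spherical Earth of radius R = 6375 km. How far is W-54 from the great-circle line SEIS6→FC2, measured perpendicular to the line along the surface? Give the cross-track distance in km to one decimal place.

δ₁₃ = central angle SEIS6→W-54 = 0.080942 rad  (haversine)
θ₁₃ = bearing SEIS6→W-54 = 270.406°,  θ₁₂ = bearing SEIS6→FC2 = 299.193°
dₓₜ = R·arcsin(sin δ₁₃ · sin(θ₁₃ − θ₁₂)) = 6375·arcsin(0.08085·sin(-28.786°)) = -248.273 km
|dₓₜ| = 248.273 km

248.3 km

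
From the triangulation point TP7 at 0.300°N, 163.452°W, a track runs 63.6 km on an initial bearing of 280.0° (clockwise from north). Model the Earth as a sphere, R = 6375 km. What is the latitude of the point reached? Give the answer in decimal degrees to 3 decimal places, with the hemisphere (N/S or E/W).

δ = d/R = 63.6/6375 = 0.009976 rad
φ₂ = arcsin(sin φ₁ cos δ + cos φ₁ sin δ cos θ)
   = arcsin(0.00524·0.99995 + 0.99999·0.00998·0.17365) = 0.39924°
λ₂ = λ₁ + atan2(sin θ sin δ cos φ₁, cos δ − sin φ₁ sin φ₂) = -164.01494°

0.399°N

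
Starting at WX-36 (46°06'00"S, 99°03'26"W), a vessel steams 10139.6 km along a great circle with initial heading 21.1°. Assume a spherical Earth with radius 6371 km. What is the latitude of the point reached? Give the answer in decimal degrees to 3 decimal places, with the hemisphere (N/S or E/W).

41.430°N

WX-36: φ = -46.10000°, λ = -99.05722°
δ = d/R = 10139.6/6371 = 1.591524 rad
φ₂ = arcsin(sin φ₁ cos δ + cos φ₁ sin δ cos θ)
   = arcsin(-0.72055·-0.02073 + 0.69340·0.99979·0.93295) = 41.43019°
λ₂ = λ₁ + atan2(sin θ sin δ cos φ₁, cos δ − sin φ₁ sin φ₂) = -70.36890°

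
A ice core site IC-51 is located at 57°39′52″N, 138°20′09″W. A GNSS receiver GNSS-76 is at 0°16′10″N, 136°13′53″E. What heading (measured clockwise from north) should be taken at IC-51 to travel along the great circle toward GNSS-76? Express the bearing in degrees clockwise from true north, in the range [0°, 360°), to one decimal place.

266.3°

IC-51: φ = +57.66444°, λ = -138.33583°
GNSS-76: φ = +0.26944°, λ = +136.23139°
Δλ = -85.4328°
y = sin Δλ · cos φ₂ = -0.996814
x = cos φ₁ sin φ₂ − sin φ₁ cos φ₂ cos Δλ = -0.064765
θ = atan2(y, x) = -93.7174° → 266.2826° (mod 360°)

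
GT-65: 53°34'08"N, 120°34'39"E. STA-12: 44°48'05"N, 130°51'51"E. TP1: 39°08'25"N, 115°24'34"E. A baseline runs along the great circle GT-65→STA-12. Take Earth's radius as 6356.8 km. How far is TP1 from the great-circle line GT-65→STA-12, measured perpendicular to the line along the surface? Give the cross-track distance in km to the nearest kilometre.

GT-65: φ = +53.56889°, λ = +120.57750°
STA-12: φ = +44.80139°, λ = +130.86417°
TP1: φ = +39.14028°, λ = +115.40944°
δ₁₃ = central angle GT-65→TP1 = 0.259235 rad  (haversine)
θ₁₃ = bearing GT-65→TP1 = 195.816°,  θ₁₂ = bearing GT-65→STA-12 = 138.506°
dₓₜ = R·arcsin(sin δ₁₃ · sin(θ₁₃ − θ₁₂)) = 6356.8·arcsin(0.25634·sin(57.309°)) = 1382.258 km
|dₓₜ| = 1382.258 km

1382 km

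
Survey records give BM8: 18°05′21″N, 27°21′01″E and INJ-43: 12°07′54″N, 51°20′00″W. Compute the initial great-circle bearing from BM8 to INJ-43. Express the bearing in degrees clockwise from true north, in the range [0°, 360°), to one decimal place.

278.3°

BM8: φ = +18.08917°, λ = +27.35028°
INJ-43: φ = +12.13167°, λ = -51.33333°
Δλ = -78.6836°
y = sin Δλ · cos φ₂ = -0.958660
x = cos φ₁ sin φ₂ − sin φ₁ cos φ₂ cos Δλ = 0.140205
θ = atan2(y, x) = -81.6794° → 278.3206° (mod 360°)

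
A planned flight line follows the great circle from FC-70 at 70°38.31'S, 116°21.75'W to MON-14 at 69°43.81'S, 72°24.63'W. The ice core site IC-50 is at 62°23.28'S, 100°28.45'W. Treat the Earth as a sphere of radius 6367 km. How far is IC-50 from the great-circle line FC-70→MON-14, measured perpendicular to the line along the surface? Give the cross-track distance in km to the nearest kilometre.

1017 km

FC-70: φ = -70.63850°, λ = -116.36250°
MON-14: φ = -69.73017°, λ = -72.41050°
IC-50: φ = -62.38800°, λ = -100.47417°
δ₁₃ = central angle FC-70→IC-50 = 0.180355 rad  (haversine)
θ₁₃ = bearing FC-70→IC-50 = 45.020°,  θ₁₂ = bearing FC-70→MON-14 = 107.473°
dₓₜ = R·arcsin(sin δ₁₃ · sin(θ₁₃ − θ₁₂)) = 6367·arcsin(0.17938·sin(-62.453°)) = -1016.952 km
|dₓₜ| = 1016.952 km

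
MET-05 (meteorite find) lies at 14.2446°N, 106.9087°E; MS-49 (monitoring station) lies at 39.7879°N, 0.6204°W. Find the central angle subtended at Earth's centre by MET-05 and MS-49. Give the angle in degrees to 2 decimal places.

93.83°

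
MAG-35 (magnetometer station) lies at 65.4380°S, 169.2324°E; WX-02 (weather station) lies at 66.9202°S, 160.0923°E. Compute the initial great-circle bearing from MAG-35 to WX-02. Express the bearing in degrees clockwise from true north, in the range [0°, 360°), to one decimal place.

Δλ = -9.1401°
y = sin Δλ · cos φ₂ = -0.062271
x = cos φ₁ sin φ₂ − sin φ₁ cos φ₂ cos Δλ = -0.030393
θ = atan2(y, x) = -116.0163° → 243.9837° (mod 360°)

244.0°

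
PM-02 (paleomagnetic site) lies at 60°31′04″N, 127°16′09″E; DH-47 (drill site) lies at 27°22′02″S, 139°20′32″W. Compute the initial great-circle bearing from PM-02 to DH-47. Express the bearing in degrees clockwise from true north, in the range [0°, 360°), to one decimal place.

101.5°

PM-02: φ = +60.51778°, λ = +127.26917°
DH-47: φ = -27.36722°, λ = -139.34222°
Δλ = 93.3886°
y = sin Δλ · cos φ₂ = 0.886526
x = cos φ₁ sin φ₂ − sin φ₁ cos φ₂ cos Δλ = -0.180544
θ = atan2(y, x) = 101.5110° → 101.5110° (mod 360°)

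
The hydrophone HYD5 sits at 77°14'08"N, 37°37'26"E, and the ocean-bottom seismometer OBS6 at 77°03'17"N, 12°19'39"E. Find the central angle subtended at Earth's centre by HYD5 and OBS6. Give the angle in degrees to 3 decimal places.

5.587°

HYD5: φ = +77.23556°, λ = +37.62389°
OBS6: φ = +77.05472°, λ = +12.32750°
Δφ = -0.1808°,  Δλ = -25.2964°
a = sin²(Δφ/2) + cos φ₁ cos φ₂ sin²(Δλ/2) = 0.002376
c = 2·arcsin(√a) = 0.097518 rad = 5.5874°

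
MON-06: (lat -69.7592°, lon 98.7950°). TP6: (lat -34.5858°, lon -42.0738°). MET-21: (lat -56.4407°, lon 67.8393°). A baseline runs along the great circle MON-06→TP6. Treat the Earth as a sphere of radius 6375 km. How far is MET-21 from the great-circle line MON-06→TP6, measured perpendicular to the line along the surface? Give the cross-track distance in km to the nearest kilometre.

2101 km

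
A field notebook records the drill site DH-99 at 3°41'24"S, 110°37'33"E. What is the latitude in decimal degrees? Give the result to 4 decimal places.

3.6900°S

3° + 41′/60 + 24″/3600 = 3 + 0.68333 + 0.00667 = 3.6900°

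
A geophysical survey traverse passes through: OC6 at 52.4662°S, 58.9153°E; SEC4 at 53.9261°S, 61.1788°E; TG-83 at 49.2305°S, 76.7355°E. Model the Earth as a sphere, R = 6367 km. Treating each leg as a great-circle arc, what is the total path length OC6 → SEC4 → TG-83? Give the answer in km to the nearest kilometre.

OC6→SEC4: c = 0.034772 rad, d = 221.40 km
SEC4→TG-83: c = 0.187050 rad, d = 1190.94 km
Total = 221.40 + 1190.94 = 1412.34 km

1412 km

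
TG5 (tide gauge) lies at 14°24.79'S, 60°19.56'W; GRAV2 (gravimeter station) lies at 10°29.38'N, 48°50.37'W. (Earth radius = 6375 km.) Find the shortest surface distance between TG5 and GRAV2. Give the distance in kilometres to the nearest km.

3047 km

TG5: φ = -14.41317°, λ = -60.32600°
GRAV2: φ = +10.48967°, λ = -48.83950°
Δφ = 24.9028°,  Δλ = 11.4865°
a = sin²(Δφ/2) + cos φ₁ cos φ₂ sin²(Δλ/2) = 0.056025
c = 2·arcsin(√a) = 0.477929 rad = 27.3833°
d = R·c = 6375 × 0.477929 = 3046.8 km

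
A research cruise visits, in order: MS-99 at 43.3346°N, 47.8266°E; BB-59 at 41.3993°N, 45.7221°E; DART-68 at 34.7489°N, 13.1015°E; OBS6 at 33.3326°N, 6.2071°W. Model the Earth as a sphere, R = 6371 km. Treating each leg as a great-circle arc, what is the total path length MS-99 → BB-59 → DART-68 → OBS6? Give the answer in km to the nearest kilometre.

MS-99→BB-59: c = 0.043326 rad, d = 276.03 km
BB-59→DART-68: c = 0.460008 rad, d = 2930.71 km
DART-68→OBS6: c = 0.279910 rad, d = 1783.31 km
Total = 276.03 + 2930.71 + 1783.31 = 4990.05 km

4990 km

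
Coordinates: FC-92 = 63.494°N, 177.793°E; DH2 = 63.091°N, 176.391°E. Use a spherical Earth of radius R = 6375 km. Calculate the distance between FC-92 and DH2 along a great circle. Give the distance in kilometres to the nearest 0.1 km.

Δφ = -0.4030°,  Δλ = -1.4020°
a = sin²(Δφ/2) + cos φ₁ cos φ₂ sin²(Δλ/2) = 0.000043
c = 2·arcsin(√a) = 0.013054 rad = 0.7479°
d = R·c = 6375 × 0.013054 = 83.2 km

83.2 km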